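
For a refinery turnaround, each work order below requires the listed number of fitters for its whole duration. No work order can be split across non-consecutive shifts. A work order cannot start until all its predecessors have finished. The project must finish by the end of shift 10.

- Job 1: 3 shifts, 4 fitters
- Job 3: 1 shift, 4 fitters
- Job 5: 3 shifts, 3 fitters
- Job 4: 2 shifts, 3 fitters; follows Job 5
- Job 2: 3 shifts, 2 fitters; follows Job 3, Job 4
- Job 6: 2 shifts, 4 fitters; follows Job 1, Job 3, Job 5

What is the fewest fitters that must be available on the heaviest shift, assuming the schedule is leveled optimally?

Early-start (Job 1@1, Job 3@1, Job 5@1, Job 4@4, Job 2@6, Job 6@4) gives peak 11: s1:11  s2:7  s3:7  s4:7  s5:7  s6:2  s7:2  s8:2  s9:0  s10:0.
Shift Job 3→4, Job 6→5.
Schedule Job 1@1, Job 3@4, Job 5@1, Job 4@4, Job 2@6, Job 6@5: s1:7  s2:7  s3:7  s4:7  s5:7  s6:6  s7:2  s8:2  s9:0  s10:0 — peak 7.

7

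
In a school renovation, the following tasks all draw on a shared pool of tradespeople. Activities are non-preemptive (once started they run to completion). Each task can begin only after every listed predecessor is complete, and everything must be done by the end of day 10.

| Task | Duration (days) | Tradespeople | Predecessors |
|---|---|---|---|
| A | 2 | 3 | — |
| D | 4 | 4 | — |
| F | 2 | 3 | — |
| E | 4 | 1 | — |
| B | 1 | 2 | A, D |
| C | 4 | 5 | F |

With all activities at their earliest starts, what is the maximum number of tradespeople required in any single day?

Early-start schedule: A@1, D@1, F@1, E@1, B@5, C@3.
Load per day: day 1: 11, day 2: 11, day 3: 10, day 4: 10, day 5: 7, day 6: 5, day 7: 0, day 8: 0, day 9: 0, day 10: 0.
Peak is 11.

11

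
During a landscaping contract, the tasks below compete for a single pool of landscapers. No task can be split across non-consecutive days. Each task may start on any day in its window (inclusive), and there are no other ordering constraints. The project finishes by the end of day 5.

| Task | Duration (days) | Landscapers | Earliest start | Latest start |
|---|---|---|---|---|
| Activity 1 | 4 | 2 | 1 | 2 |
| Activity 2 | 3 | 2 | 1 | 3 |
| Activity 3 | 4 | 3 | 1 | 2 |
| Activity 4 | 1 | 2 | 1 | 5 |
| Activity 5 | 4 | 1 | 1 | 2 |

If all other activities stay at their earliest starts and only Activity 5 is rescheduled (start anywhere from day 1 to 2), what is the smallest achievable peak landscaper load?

9

Activity 5@1: d1:10  d2:8  d3:8  d4:6  d5:0 → peak 10
Activity 5@2: d1:9  d2:8  d3:8  d4:6  d5:1 → peak 9
Best is Activity 5@2, peak 9.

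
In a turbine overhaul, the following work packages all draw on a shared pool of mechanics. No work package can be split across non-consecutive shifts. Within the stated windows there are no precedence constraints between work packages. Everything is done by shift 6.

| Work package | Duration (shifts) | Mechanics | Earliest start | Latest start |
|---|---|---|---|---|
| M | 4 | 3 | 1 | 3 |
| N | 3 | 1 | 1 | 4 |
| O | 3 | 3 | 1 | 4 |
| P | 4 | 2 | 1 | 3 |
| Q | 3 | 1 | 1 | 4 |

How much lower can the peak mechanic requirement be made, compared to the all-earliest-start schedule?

2

Early-start peak: s1:10  s2:10  s3:10  s4:5  s5:0  s6:0 ⇒ 10.
Leveled (M@1, N@1, O@4, P@1, Q@1): s1:7  s2:7  s3:7  s4:8  s5:3  s6:3 ⇒ 8.
Reduction 10 − 8 = 2.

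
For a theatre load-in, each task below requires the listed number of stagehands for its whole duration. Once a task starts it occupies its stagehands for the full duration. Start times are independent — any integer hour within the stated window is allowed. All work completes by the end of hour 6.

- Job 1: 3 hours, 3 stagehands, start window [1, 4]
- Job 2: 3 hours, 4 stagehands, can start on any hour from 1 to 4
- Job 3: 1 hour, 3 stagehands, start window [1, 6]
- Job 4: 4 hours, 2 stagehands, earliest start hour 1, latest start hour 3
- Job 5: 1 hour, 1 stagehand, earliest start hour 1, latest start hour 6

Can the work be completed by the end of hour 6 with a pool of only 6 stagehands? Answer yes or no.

Schedule Job 1@1, Job 2@4, Job 3@1, Job 4@2, Job 5@2: h1:6  h2:6  h3:5  h4:6  h5:6  h6:4 — peak 6 ≤ 6.

yes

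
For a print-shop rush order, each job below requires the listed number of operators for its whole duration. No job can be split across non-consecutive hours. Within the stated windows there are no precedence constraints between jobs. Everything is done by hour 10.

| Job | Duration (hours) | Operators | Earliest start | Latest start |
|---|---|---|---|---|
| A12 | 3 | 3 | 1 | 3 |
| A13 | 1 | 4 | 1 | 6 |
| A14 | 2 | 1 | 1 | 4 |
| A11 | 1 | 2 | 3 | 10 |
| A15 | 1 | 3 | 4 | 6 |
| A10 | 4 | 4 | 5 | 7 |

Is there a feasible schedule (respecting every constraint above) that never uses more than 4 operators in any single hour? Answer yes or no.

yes

Schedule A12@1, A13@4, A14@1, A11@5, A15@6, A10@7: h1:4  h2:4  h3:3  h4:4  h5:2  h6:3  h7:4  h8:4  h9:4  h10:4 — peak 4 ≤ 4.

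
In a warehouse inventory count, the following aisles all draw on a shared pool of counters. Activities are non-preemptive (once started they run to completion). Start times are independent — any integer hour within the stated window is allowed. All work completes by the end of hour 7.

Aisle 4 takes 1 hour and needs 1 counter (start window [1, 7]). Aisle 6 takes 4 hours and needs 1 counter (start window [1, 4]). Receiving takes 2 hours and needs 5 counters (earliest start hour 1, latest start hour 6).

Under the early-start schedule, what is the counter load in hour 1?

7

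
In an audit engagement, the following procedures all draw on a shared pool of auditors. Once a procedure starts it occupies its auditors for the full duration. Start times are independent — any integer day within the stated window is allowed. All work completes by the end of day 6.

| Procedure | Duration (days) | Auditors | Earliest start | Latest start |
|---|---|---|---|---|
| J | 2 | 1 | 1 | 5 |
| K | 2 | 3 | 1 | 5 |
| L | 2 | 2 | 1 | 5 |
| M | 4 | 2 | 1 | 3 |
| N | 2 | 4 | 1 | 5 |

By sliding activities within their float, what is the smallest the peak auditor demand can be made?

5

Early-start (J@1, K@1, L@1, M@1, N@1) gives peak 12: d1:12  d2:12  d3:2  d4:2  d5:0  d6:0.
Shift K→3, N→5.
Schedule J@1, K@3, L@1, M@1, N@5: d1:5  d2:5  d3:5  d4:5  d5:4  d6:4 — peak 5.
Total auditor-days = 28 over 6 days ⇒ peak ≥ ⌈28/6⌉ = 5, so 5 is optimal.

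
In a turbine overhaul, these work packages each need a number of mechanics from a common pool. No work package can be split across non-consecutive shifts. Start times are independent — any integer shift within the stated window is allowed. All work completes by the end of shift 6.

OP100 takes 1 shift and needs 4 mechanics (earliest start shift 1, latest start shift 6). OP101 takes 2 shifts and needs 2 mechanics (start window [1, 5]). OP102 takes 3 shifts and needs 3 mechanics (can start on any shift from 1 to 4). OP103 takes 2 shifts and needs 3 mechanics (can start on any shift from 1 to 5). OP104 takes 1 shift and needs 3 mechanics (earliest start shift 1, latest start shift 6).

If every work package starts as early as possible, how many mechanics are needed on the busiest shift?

15

Early-start schedule: OP100@1, OP101@1, OP102@1, OP103@1, OP104@1.
Load per shift: shift 1: 15, shift 2: 8, shift 3: 3, shift 4: 0, shift 5: 0, shift 6: 0.
Peak is 15.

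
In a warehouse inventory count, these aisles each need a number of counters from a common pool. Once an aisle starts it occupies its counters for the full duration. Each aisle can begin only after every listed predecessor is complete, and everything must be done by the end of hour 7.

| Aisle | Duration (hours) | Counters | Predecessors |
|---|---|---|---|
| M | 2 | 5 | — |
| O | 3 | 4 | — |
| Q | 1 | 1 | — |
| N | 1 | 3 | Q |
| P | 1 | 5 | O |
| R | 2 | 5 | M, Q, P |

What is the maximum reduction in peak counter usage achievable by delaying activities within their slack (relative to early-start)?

3

Early-start peak: h1:10  h2:12  h3:4  h4:5  h5:5  h6:5  h7:0 ⇒ 12.
Leveled (M@1, O@1, Q@3, N@4, P@4, R@5): h1:9  h2:9  h3:5  h4:8  h5:5  h6:5  h7:0 ⇒ 9.
Reduction 12 − 9 = 3.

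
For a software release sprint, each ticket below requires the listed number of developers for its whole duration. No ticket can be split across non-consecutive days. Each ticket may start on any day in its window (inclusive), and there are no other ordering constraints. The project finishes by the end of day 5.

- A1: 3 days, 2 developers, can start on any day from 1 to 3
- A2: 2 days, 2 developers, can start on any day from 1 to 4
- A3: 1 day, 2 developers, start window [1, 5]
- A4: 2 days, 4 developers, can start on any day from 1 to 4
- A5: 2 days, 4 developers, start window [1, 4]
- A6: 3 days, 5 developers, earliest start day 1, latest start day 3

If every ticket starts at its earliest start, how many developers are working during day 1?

At early start, day 1 has: A1, A2, A3, A4, A5, A6.
Demand: 2 + 2 + 2 + 4 + 4 + 5 = 19.

19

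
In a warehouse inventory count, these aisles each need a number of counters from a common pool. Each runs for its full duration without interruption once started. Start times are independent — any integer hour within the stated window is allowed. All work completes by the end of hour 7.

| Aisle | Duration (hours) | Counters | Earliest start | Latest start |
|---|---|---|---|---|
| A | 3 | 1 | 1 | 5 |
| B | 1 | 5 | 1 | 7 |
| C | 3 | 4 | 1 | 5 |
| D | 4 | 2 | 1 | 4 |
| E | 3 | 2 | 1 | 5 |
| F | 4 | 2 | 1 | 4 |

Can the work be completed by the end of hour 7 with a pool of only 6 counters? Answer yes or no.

no

The minimum achievable peak is 7; 6 < 7, so no feasible schedule stays within the cap.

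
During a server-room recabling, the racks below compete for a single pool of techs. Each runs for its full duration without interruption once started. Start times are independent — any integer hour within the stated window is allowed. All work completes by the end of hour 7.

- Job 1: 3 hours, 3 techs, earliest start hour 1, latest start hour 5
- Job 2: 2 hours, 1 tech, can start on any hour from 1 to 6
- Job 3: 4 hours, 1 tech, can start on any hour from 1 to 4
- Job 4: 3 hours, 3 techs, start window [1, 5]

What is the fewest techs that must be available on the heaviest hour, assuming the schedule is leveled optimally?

4

Early-start (Job 1@1, Job 2@1, Job 3@1, Job 4@1) gives peak 8: h1:8  h2:8  h3:7  h4:1  h5:0  h6:0  h7:0.
Shift Job 3→3, Job 4→4.
Schedule Job 1@1, Job 2@1, Job 3@3, Job 4@4: h1:4  h2:4  h3:4  h4:4  h5:4  h6:4  h7:0 — peak 4.
Total tech-hours = 24 over 7 hours ⇒ peak ≥ ⌈24/7⌉ = 4, so 4 is optimal.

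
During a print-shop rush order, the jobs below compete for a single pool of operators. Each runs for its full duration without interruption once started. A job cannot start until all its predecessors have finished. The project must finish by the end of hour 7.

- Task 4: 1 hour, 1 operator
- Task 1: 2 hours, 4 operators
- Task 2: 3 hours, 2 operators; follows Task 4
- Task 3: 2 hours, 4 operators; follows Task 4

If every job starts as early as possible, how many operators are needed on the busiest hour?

10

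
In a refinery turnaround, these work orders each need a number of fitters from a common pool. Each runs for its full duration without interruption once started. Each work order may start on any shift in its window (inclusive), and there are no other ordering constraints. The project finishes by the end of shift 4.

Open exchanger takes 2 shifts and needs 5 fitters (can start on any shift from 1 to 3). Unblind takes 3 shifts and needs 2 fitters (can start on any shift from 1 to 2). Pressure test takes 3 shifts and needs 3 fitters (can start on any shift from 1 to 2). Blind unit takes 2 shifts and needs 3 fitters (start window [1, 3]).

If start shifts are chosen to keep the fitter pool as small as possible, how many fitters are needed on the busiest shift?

10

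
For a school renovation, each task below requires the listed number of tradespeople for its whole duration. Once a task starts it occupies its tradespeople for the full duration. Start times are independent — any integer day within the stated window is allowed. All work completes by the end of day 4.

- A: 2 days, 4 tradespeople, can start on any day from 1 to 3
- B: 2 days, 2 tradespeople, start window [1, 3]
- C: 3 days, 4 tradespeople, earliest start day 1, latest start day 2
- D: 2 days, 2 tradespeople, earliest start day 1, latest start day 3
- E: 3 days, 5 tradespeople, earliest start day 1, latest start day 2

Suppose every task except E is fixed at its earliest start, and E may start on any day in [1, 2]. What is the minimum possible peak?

17

E@1: d1:17  d2:17  d3:9  d4:0 → peak 17
E@2: d1:12  d2:17  d3:9  d4:5 → peak 17
Best is E@1, peak 17.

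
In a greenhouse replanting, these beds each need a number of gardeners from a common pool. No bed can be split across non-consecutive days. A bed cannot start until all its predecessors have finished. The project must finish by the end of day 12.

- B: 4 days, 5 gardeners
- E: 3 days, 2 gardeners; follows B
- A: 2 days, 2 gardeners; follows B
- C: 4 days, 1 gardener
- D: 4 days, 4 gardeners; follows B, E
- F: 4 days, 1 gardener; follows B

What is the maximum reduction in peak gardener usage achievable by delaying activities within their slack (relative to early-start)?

Early-start peak: d1:6  d2:6  d3:6  d4:6  d5:5  d6:5  d7:3  d8:5  d9:4  d10:4  d11:4  d12:0 ⇒ 6.
Leveled (B@1, E@5, A@5, C@5, D@8, F@9): d1:5  d2:5  d3:5  d4:5  d5:5  d6:5  d7:3  d8:5  d9:5  d10:5  d11:5  d12:1 ⇒ 5.
Reduction 6 − 5 = 1.

1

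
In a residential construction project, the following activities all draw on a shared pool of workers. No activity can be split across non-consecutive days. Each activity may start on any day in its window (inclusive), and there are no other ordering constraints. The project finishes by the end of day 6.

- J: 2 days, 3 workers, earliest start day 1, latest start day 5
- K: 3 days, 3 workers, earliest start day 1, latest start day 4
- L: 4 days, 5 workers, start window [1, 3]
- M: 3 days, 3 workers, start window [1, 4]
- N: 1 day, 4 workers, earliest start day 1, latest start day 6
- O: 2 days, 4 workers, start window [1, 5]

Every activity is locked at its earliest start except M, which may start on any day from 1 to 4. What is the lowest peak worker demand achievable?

19

M@1: d1:22  d2:18  d3:11  d4:5  d5:0  d6:0 → peak 22
M@2: d1:19  d2:18  d3:11  d4:8  d5:0  d6:0 → peak 19
M@3: d1:19  d2:15  d3:11  d4:8  d5:3  d6:0 → peak 19
M@4: d1:19  d2:15  d3:8  d4:8  d5:3  d6:3 → peak 19
Best is M@2, peak 19.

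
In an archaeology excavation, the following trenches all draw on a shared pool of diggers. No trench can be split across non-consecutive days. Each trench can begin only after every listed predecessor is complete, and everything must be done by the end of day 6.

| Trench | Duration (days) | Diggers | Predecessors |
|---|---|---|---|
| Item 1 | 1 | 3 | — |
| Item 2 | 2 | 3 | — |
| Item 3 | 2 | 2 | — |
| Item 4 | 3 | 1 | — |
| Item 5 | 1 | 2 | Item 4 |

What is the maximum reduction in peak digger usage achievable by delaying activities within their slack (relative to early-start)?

5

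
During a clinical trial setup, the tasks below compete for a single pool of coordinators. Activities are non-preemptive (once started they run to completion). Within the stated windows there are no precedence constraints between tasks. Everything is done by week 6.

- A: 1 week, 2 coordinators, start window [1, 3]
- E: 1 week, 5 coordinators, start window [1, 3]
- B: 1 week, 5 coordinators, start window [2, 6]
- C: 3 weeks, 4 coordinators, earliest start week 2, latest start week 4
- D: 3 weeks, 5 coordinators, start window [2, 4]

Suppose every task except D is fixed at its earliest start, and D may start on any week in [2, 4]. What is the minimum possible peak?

9

D@2: w1:7  w2:14  w3:9  w4:9  w5:0  w6:0 → peak 14
D@3: w1:7  w2:9  w3:9  w4:9  w5:5  w6:0 → peak 9
D@4: w1:7  w2:9  w3:4  w4:9  w5:5  w6:5 → peak 9
Best is D@3, peak 9.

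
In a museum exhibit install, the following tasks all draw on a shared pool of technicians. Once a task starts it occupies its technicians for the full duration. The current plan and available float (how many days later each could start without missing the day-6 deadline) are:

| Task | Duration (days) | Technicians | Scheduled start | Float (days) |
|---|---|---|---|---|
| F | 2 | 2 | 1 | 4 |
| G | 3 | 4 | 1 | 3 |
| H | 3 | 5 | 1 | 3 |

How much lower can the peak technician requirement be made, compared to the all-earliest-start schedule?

5

Early-start peak: d1:11  d2:11  d3:9  d4:0  d5:0  d6:0 ⇒ 11.
Leveled (F@1, G@1, H@4): d1:6  d2:6  d3:4  d4:5  d5:5  d6:5 ⇒ 6.
Reduction 11 − 6 = 5.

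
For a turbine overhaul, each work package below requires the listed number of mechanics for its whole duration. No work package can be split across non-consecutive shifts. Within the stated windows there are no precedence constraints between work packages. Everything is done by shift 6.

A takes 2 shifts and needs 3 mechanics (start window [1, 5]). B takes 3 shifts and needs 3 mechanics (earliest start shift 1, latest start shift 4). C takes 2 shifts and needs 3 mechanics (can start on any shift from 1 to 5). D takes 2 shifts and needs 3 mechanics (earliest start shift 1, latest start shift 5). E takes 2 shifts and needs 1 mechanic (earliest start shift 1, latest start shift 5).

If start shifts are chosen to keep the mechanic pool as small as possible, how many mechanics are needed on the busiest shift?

6

Early-start (A@1, B@1, C@1, D@1, E@1) gives peak 13: s1:13  s2:13  s3:3  s4:0  s5:0  s6:0.
Shift C→3, D→4, E→5.
Schedule A@1, B@1, C@3, D@4, E@5: s1:6  s2:6  s3:6  s4:6  s5:4  s6:1 — peak 6.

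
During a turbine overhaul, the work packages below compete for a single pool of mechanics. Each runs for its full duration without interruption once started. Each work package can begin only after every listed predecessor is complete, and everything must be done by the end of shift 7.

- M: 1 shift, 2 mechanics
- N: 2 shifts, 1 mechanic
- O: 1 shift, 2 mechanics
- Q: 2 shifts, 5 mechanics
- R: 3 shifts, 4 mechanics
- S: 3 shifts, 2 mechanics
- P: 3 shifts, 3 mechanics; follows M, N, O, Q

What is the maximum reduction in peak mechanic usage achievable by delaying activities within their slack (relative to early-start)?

9

Early-start peak: s1:16  s2:12  s3:9  s4:3  s5:3  s6:0  s7:0 ⇒ 16.
Leveled (M@1, N@1, O@1, Q@3, R@5, S@1, P@5): s1:7  s2:3  s3:7  s4:5  s5:7  s6:7  s7:7 ⇒ 7.
Reduction 16 − 7 = 9.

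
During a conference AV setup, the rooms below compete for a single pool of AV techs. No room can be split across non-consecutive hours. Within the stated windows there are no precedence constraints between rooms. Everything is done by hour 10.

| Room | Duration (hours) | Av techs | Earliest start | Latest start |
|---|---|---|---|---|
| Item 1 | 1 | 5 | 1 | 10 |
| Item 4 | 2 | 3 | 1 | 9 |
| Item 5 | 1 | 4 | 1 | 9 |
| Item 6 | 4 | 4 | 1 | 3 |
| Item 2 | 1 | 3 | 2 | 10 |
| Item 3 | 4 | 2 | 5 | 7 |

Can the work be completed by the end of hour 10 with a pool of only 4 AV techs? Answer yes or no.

no

Total AV tech-hours = 42; over 10 hours the average is 42/10 > 4, so some hour must exceed 4.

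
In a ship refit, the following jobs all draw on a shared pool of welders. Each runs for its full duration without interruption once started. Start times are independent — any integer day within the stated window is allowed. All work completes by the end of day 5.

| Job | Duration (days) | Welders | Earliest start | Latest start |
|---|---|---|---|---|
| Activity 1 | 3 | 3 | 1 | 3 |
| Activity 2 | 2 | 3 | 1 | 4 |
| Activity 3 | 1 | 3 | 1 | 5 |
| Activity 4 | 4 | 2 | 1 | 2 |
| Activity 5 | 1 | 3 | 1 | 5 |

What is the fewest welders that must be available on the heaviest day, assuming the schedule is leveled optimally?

8

Early-start (Activity 1@1, Activity 2@1, Activity 3@1, Activity 4@1, Activity 5@1) gives peak 14: d1:14  d2:8  d3:5  d4:2  d5:0.
Shift Activity 3→3, Activity 5→4.
Schedule Activity 1@1, Activity 2@1, Activity 3@3, Activity 4@1, Activity 5@4: d1:8  d2:8  d3:8  d4:5  d5:0 — peak 8.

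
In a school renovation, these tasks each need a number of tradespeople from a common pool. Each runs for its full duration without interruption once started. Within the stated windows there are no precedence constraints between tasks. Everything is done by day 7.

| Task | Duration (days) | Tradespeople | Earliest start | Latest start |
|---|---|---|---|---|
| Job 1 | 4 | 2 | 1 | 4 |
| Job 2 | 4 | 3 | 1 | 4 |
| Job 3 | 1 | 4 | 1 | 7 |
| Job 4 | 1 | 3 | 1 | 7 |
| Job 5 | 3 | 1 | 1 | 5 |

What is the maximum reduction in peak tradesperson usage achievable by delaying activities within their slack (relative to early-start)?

8

Early-start peak: d1:13  d2:6  d3:6  d4:5  d5:0  d6:0  d7:0 ⇒ 13.
Leveled (Job 1@1, Job 2@1, Job 3@5, Job 4@6, Job 5@5): d1:5  d2:5  d3:5  d4:5  d5:5  d6:4  d7:1 ⇒ 5.
Reduction 13 − 5 = 8.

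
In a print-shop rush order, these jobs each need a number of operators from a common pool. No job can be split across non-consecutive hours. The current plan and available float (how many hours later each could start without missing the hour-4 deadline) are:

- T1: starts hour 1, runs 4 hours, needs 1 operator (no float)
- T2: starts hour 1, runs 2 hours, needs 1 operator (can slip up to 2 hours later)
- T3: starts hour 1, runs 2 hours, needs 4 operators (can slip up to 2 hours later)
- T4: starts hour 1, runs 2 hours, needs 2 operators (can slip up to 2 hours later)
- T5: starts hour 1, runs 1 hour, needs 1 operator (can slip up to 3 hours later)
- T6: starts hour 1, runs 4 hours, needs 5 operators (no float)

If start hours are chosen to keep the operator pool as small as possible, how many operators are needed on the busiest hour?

10

Early-start (T1@1, T2@1, T3@1, T4@1, T5@1, T6@1) gives peak 14: h1:14  h2:13  h3:6  h4:6.
Shift T3→3.
Schedule T1@1, T2@1, T3@3, T4@1, T5@1, T6@1: h1:10  h2:9  h3:10  h4:10 — peak 10.
Total operator-hours = 39 over 4 hours ⇒ peak ≥ ⌈39/4⌉ = 10, so 10 is optimal.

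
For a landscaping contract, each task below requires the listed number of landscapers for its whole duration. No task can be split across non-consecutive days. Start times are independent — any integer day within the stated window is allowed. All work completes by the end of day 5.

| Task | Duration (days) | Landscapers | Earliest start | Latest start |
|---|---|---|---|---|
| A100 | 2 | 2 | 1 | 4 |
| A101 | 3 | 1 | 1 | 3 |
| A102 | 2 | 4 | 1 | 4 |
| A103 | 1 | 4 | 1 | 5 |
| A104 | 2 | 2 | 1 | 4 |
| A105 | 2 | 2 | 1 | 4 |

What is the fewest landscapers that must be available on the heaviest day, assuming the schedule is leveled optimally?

6

Early-start (A100@1, A101@1, A102@1, A103@1, A104@1, A105@1) gives peak 15: d1:15  d2:11  d3:1  d4:0  d5:0.
Shift A102→3, A103→5, A105→4.
Schedule A100@1, A101@1, A102@3, A103@5, A104@1, A105@4: d1:5  d2:5  d3:5  d4:6  d5:6 — peak 6.
Total landscaper-days = 27 over 5 days ⇒ peak ≥ ⌈27/5⌉ = 6, so 6 is optimal.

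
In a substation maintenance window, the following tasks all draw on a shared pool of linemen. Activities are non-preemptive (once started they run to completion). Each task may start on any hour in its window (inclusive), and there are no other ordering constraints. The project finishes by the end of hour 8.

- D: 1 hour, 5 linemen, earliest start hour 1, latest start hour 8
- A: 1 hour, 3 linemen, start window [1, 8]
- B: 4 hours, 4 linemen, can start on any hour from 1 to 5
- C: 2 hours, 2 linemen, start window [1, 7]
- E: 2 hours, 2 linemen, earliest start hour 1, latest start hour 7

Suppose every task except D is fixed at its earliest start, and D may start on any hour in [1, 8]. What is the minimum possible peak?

11

D@1: h1:16  h2:8  h3:4  h4:4  h5:0  h6:0  h7:0  h8:0 → peak 16
D@2: h1:11  h2:13  h3:4  h4:4  h5:0  h6:0  h7:0  h8:0 → peak 13
D@3: h1:11  h2:8  h3:9  h4:4  h5:0  h6:0  h7:0  h8:0 → peak 11
D@4: h1:11  h2:8  h3:4  h4:9  h5:0  h6:0  h7:0  h8:0 → peak 11
D@5: h1:11  h2:8  h3:4  h4:4  h5:5  h6:0  h7:0  h8:0 → peak 11
D@6: h1:11  h2:8  h3:4  h4:4  h5:0  h6:5  h7:0  h8:0 → peak 11
D@7: h1:11  h2:8  h3:4  h4:4  h5:0  h6:0  h7:5  h8:0 → peak 11
D@8: h1:11  h2:8  h3:4  h4:4  h5:0  h6:0  h7:0  h8:5 → peak 11
Best is D@3, peak 11.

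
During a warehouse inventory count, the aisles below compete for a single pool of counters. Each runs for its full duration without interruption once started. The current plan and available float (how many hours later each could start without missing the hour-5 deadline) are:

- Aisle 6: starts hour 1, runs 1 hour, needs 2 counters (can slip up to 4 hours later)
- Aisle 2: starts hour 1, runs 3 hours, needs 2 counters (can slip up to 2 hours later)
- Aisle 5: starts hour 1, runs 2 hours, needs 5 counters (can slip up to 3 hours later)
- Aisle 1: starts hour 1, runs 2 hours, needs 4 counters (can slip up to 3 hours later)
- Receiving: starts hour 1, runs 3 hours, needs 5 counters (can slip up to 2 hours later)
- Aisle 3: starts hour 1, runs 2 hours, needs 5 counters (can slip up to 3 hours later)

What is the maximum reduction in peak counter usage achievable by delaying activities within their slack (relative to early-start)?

12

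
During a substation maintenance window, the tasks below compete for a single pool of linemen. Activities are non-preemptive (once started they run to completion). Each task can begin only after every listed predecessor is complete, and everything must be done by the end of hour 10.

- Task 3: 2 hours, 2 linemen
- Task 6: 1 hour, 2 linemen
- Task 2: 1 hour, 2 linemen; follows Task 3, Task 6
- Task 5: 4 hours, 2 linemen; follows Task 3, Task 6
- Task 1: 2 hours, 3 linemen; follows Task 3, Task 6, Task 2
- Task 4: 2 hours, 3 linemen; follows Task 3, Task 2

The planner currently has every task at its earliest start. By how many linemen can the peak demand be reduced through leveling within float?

Early-start peak: h1:4  h2:2  h3:4  h4:8  h5:8  h6:2  h7:0  h8:0  h9:0  h10:0 ⇒ 8.
Leveled (Task 3@1, Task 6@1, Task 2@3, Task 5@3, Task 1@7, Task 4@9): h1:4  h2:2  h3:4  h4:2  h5:2  h6:2  h7:3  h8:3  h9:3  h10:3 ⇒ 4.
Reduction 8 − 4 = 4.

4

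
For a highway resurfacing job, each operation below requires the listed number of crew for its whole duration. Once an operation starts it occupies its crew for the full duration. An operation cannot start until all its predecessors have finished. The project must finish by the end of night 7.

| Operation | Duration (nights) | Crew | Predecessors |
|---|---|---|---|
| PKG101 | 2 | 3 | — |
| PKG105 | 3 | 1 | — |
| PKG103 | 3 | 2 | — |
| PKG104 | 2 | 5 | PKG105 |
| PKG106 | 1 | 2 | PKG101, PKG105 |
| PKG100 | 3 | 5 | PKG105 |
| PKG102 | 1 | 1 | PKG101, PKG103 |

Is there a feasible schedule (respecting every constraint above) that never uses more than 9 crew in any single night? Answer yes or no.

no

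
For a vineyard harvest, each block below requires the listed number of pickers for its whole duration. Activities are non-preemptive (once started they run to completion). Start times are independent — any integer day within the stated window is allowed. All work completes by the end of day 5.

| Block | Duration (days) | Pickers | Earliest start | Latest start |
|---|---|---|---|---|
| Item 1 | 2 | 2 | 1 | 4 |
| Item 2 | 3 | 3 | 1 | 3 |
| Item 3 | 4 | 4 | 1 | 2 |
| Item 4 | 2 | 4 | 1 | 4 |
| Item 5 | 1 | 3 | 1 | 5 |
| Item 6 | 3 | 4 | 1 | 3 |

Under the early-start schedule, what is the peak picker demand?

20

Early-start schedule: Item 1@1, Item 2@1, Item 3@1, Item 4@1, Item 5@1, Item 6@1.
Load per day: day 1: 20, day 2: 17, day 3: 11, day 4: 4, day 5: 0.
Peak is 20.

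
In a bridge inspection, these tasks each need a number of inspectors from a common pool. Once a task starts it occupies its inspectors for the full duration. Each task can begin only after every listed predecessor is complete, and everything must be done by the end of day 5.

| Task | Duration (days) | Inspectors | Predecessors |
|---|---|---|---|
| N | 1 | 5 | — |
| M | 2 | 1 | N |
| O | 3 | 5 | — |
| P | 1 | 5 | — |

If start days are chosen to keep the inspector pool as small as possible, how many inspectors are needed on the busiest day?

Early-start (N@1, M@2, O@1, P@1) gives peak 15: d1:15  d2:6  d3:6  d4:0  d5:0.
Shift O→2, P→5.
Schedule N@1, M@2, O@2, P@5: d1:5  d2:6  d3:6  d4:5  d5:5 — peak 6.
Total inspector-days = 27 over 5 days ⇒ peak ≥ ⌈27/5⌉ = 6, so 6 is optimal.

6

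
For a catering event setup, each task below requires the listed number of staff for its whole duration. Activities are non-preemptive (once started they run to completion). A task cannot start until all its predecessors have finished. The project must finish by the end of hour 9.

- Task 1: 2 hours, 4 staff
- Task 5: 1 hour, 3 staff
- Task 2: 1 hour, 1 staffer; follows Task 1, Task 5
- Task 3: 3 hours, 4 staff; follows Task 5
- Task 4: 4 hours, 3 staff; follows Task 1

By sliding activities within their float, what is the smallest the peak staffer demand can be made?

Early-start (Task 1@1, Task 5@1, Task 2@3, Task 3@2, Task 4@3) gives peak 8: h1:7  h2:8  h3:8  h4:7  h5:3  h6:3  h7:0  h8:0  h9:0.
Shift Task 5→3, Task 2→4, Task 3→7.
Schedule Task 1@1, Task 5@3, Task 2@4, Task 3@7, Task 4@3: h1:4  h2:4  h3:6  h4:4  h5:3  h6:3  h7:4  h8:4  h9:4 — peak 6.

6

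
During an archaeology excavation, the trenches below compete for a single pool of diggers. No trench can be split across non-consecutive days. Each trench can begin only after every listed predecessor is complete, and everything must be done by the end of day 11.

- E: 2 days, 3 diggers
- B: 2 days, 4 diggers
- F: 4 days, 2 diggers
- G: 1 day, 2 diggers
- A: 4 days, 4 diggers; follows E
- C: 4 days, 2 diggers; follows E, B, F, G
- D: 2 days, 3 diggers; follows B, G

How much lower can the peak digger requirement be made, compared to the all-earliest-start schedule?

5

Early-start peak: d1:11  d2:9  d3:9  d4:9  d5:6  d6:6  d7:2  d8:2  d9:0  d10:0  d11:0 ⇒ 11.
Leveled (E@1, B@3, F@1, G@5, A@5, C@6, D@9): d1:5  d2:5  d3:6  d4:6  d5:6  d6:6  d7:6  d8:6  d9:5  d10:3  d11:0 ⇒ 6.
Reduction 11 − 6 = 5.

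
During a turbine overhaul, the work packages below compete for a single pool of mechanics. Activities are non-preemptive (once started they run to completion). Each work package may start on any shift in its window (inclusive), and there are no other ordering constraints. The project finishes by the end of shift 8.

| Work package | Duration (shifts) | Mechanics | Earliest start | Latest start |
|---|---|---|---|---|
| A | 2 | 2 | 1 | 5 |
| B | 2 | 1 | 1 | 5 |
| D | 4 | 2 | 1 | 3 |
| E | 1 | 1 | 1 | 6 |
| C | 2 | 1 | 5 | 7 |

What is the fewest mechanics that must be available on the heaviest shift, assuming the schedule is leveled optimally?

Early-start (A@1, B@1, D@1, E@1, C@5) gives peak 6: s1:6  s2:5  s3:2  s4:2  s5:1  s6:1  s7:0  s8:0.
Shift D→3, E→3.
Schedule A@1, B@1, D@3, E@3, C@5: s1:3  s2:3  s3:3  s4:2  s5:3  s6:3  s7:0  s8:0 — peak 3.
Total mechanic-shifts = 17 over 8 shifts ⇒ peak ≥ ⌈17/8⌉ = 3, so 3 is optimal.

3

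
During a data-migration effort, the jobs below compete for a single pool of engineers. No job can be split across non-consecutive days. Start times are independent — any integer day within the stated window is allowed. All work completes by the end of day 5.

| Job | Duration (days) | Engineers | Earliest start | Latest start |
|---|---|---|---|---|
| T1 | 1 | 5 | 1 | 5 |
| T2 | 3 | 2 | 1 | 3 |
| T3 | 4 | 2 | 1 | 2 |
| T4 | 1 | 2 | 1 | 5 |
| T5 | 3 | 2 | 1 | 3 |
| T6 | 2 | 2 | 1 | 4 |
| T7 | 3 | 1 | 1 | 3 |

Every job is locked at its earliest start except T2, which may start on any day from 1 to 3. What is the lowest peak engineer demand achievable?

T2@1: d1:16  d2:9  d3:7  d4:2  d5:0 → peak 16
T2@2: d1:14  d2:9  d3:7  d4:4  d5:0 → peak 14
T2@3: d1:14  d2:7  d3:7  d4:4  d5:2 → peak 14
Best is T2@2, peak 14.

14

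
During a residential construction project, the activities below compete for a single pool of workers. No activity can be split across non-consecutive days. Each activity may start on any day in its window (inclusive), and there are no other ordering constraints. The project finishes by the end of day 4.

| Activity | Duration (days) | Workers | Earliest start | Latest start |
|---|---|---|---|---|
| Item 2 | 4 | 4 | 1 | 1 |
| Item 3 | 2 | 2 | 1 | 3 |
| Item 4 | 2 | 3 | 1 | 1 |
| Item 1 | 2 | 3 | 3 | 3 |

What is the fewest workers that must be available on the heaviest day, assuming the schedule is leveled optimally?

9

Schedule Item 2@1, Item 3@1, Item 4@1, Item 1@3: d1:9  d2:9  d3:7  d4:7 — peak 9.
No arrangement of the 3 feasible schedules does better.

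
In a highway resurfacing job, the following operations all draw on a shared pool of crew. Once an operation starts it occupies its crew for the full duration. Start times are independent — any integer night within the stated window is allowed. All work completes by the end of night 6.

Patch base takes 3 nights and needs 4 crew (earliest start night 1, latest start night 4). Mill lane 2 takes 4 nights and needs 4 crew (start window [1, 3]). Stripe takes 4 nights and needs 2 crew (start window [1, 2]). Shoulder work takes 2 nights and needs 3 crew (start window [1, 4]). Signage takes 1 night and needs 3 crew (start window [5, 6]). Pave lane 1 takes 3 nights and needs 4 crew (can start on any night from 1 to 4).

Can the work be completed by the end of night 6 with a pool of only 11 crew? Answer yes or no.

Schedule Patch base@1, Mill lane 2@3, Stripe@1, Shoulder work@1, Signage@5, Pave lane 1@4: n1:9  n2:9  n3:10  n4:10  n5:11  n6:8 — peak 11 ≤ 11.

yes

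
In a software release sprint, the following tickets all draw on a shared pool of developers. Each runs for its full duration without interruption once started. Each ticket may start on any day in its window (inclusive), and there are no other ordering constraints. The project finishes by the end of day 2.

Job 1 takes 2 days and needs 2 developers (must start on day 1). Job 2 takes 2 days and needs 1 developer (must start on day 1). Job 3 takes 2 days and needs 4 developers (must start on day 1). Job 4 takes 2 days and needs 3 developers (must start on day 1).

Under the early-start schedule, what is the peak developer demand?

Early-start schedule: Job 1@1, Job 2@1, Job 3@1, Job 4@1.
Load per day: day 1: 10, day 2: 10.
Peak is 10.

10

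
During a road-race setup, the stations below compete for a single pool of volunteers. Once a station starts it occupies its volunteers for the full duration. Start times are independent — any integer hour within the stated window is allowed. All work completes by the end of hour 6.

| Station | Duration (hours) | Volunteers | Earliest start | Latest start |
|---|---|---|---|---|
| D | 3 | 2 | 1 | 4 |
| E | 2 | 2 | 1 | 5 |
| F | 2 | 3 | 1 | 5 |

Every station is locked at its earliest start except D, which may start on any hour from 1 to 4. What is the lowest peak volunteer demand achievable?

5

D@1: h1:7  h2:7  h3:2  h4:0  h5:0  h6:0 → peak 7
D@2: h1:5  h2:7  h3:2  h4:2  h5:0  h6:0 → peak 7
D@3: h1:5  h2:5  h3:2  h4:2  h5:2  h6:0 → peak 5
D@4: h1:5  h2:5  h3:0  h4:2  h5:2  h6:2 → peak 5
Best is D@3, peak 5.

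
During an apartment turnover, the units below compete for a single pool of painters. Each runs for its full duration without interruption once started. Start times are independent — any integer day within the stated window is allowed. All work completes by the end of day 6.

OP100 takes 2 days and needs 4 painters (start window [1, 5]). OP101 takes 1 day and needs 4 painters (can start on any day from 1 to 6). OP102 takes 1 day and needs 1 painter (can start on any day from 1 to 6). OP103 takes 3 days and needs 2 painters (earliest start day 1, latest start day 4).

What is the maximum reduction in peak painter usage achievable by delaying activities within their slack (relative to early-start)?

7

Early-start peak: d1:11  d2:6  d3:2  d4:0  d5:0  d6:0 ⇒ 11.
Leveled (OP100@1, OP101@3, OP102@4, OP103@4): d1:4  d2:4  d3:4  d4:3  d5:2  d6:2 ⇒ 4.
Reduction 11 − 4 = 7.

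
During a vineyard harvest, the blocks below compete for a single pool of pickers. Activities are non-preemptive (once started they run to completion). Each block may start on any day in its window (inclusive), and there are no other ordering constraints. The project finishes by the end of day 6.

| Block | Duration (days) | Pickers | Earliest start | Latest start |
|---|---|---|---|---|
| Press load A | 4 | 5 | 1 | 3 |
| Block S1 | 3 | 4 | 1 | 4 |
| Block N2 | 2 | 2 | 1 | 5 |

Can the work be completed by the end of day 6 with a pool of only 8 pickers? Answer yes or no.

no

The minimum achievable peak is 9; 8 < 9, so no feasible schedule stays within the cap.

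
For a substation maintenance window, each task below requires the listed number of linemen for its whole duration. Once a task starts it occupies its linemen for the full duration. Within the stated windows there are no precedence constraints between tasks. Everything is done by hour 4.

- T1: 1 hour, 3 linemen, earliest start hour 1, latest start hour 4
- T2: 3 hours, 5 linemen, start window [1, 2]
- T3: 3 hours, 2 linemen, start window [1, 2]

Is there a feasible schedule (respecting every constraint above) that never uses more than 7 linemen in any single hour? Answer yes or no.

yes

Schedule T1@1, T2@2, T3@1: h1:5  h2:7  h3:7  h4:5 — peak 7 ≤ 7.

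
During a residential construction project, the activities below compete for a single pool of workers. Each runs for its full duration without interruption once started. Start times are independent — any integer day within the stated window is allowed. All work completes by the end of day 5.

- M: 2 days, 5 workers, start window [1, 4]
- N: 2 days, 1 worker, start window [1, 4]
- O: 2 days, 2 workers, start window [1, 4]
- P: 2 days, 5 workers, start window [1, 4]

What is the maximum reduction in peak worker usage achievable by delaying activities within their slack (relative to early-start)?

6

Early-start peak: d1:13  d2:13  d3:0  d4:0  d5:0 ⇒ 13.
Leveled (M@1, N@1, O@3, P@3): d1:6  d2:6  d3:7  d4:7  d5:0 ⇒ 7.
Reduction 13 − 7 = 6.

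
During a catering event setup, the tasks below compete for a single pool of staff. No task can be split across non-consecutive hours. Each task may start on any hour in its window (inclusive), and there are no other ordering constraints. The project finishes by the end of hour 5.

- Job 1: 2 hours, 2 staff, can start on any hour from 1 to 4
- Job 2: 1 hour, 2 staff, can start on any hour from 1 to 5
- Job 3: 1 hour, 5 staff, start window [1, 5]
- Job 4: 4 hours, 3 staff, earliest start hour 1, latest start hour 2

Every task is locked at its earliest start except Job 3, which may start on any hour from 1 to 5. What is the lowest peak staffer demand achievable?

7

Job 3@1: h1:12  h2:5  h3:3  h4:3  h5:0 → peak 12
Job 3@2: h1:7  h2:10  h3:3  h4:3  h5:0 → peak 10
Job 3@3: h1:7  h2:5  h3:8  h4:3  h5:0 → peak 8
Job 3@4: h1:7  h2:5  h3:3  h4:8  h5:0 → peak 8
Job 3@5: h1:7  h2:5  h3:3  h4:3  h5:5 → peak 7
Best is Job 3@5, peak 7.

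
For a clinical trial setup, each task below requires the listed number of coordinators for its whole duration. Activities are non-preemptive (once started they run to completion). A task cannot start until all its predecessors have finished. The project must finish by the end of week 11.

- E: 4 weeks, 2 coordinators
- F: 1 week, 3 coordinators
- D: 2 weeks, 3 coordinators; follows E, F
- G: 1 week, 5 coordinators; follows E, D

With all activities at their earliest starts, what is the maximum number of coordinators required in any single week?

Early-start schedule: E@1, F@1, D@5, G@7.
Load per week: week 1: 5, week 2: 2, week 3: 2, week 4: 2, week 5: 3, week 6: 3, week 7: 5, week 8: 0, week 9: 0, week 10: 0, week 11: 0.
Peak is 5.

5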